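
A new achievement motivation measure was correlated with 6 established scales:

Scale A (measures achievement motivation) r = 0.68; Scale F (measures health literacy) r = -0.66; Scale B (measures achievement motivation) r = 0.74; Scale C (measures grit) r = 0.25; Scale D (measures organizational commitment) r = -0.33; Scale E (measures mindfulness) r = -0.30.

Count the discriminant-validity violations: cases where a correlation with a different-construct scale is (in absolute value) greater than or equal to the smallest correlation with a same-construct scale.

Convergent (same construct = achievement motivation): Scale A, Scale B.
Smallest convergent = 0.68. Discriminant |r|: 0.66, 0.25, 0.33, 0.30; count ≥ 0.68 → 0.

0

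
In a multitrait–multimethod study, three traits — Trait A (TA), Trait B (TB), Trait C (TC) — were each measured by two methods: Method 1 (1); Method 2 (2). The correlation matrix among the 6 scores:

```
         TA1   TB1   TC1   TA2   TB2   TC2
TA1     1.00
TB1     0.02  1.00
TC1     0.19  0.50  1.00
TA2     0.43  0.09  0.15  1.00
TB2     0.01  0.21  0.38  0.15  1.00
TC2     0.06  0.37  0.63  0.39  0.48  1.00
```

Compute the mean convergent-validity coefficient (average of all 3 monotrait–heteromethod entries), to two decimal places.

0.42

Convergent values: 0.43, 0.21, 0.63; mean = 1.27/3 = 0.42.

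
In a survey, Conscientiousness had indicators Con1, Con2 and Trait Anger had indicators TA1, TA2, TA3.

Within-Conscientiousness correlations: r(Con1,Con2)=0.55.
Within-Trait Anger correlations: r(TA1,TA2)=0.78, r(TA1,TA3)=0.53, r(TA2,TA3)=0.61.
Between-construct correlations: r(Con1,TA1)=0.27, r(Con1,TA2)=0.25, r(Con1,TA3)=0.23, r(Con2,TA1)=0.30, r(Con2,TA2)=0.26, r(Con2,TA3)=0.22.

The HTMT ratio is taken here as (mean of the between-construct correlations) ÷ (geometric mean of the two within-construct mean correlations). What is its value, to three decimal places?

Mean heterotrait r = 1.53/6 = 0.2550.
Mean within-Con = 0.55/1 = 0.5500; mean within-TA = 1.92/3 = 0.6400.
Geometric mean = √(0.5500 × 0.6400) = 0.5933.
HTMT = 0.2550 / 0.5933 = 0.430.

0.430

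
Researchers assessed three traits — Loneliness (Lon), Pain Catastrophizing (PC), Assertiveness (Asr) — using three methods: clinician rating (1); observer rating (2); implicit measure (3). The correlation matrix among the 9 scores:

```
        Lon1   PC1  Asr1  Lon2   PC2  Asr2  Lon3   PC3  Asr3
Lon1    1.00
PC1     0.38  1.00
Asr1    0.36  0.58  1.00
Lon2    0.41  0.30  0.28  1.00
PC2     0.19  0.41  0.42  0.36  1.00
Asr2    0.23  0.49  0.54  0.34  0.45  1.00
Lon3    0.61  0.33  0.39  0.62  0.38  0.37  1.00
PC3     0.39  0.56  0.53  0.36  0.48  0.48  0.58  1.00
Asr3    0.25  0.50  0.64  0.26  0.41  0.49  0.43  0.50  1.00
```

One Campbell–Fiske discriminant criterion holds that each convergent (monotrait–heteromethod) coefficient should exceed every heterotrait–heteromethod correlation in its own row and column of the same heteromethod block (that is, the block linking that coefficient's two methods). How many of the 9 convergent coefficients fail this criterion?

Each convergent coefficient versus the relevant comparison correlations:
Lon (methods 1·2): 0.41 vs {0.19, 0.30, 0.23, 0.28} → pass.
Lon (methods 1·3): 0.61 vs {0.39, 0.33, 0.25, 0.39} → pass.
Lon (methods 2·3): 0.62 vs {0.36, 0.38, 0.26, 0.37} → pass.
PC (methods 1·2): 0.41 vs {0.30, 0.19, 0.49, 0.42} → fail.
PC (methods 1·3): 0.56 vs {0.33, 0.39, 0.50, 0.53} → pass.
PC (methods 2·3): 0.48 vs {0.38, 0.36, 0.41, 0.48} → fail.
Asr (methods 1·2): 0.54 vs {0.28, 0.23, 0.42, 0.49} → pass.
Asr (methods 1·3): 0.64 vs {0.39, 0.25, 0.53, 0.50} → pass.
Asr (methods 2·3): 0.49 vs {0.37, 0.26, 0.48, 0.41} → pass.
2 of 9 fail.

2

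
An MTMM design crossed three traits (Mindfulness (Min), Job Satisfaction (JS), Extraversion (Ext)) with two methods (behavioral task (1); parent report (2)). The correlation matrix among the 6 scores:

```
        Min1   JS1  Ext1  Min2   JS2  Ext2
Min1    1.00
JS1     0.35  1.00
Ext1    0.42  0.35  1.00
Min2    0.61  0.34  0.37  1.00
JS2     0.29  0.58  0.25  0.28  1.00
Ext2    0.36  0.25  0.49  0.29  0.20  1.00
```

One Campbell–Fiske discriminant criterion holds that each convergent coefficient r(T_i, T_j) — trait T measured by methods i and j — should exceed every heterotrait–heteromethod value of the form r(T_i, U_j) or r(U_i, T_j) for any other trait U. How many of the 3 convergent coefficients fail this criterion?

0

Convergent coefficients and their comparison sets:
Min (methods 1·2): 0.61 vs {0.29, 0.34, 0.36, 0.37} → pass.
JS (methods 1·2): 0.58 vs {0.34, 0.29, 0.25, 0.25} → pass.
Ext (methods 1·2): 0.49 vs {0.37, 0.36, 0.25, 0.25} → pass.
0 of 3 fail.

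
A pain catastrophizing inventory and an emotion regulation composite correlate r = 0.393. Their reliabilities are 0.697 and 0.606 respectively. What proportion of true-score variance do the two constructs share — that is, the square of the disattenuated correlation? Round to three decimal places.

0.366

Disattenuated r = 0.393 / √(0.697 × 0.606) = 0.393 / 0.6499 = 0.6047.
Shared true-score variance = 0.6047² = 0.3657 ≈ 0.366.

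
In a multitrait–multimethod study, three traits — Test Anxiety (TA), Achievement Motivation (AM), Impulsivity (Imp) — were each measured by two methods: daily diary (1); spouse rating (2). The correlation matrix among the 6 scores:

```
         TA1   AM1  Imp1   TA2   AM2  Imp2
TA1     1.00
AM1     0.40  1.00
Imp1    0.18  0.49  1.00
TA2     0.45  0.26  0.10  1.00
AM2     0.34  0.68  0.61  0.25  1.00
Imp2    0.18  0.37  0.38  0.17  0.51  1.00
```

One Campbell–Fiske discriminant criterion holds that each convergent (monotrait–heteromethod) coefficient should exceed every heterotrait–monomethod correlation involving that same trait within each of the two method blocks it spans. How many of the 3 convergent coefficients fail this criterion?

1

Each convergent coefficient versus the relevant comparison correlations:
TA (methods 1·2): 0.45 vs {0.40, 0.25, 0.18, 0.17} → pass.
AM (methods 1·2): 0.68 vs {0.40, 0.25, 0.49, 0.51} → pass.
Imp (methods 1·2): 0.38 vs {0.18, 0.17, 0.49, 0.51} → fail.
1 of 3 fail.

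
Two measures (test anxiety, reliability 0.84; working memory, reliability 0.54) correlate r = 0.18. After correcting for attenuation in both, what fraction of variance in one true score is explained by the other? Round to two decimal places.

0.07

Disattenuated r = 0.18 / √(0.84 × 0.54) = 0.18 / 0.6735 = 0.2673.
Shared true-score variance = 0.2673² = 0.0714 ≈ 0.07.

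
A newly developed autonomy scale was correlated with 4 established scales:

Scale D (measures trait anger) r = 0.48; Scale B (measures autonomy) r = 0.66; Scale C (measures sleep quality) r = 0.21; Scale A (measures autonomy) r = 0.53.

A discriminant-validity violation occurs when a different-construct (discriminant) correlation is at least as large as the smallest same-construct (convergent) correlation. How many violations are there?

0

Convergent (same construct = autonomy): Scale B, Scale A.
Smallest convergent = 0.53. Discriminant values: 0.48, 0.21; count ≥ 0.53 → 0.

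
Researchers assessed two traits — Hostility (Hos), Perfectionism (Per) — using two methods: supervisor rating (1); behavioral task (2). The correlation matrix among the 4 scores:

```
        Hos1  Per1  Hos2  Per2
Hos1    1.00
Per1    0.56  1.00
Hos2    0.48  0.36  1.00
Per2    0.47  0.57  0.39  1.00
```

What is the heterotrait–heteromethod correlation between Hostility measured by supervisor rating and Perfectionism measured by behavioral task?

0.47

Different traits and methods: r(Hos1, Per2) = 0.47.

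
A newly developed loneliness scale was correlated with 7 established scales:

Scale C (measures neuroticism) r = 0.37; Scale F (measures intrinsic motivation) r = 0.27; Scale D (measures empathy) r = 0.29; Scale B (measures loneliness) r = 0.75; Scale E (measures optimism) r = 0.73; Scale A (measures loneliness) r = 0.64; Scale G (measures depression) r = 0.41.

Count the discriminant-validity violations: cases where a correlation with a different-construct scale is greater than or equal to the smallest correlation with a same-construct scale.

1

Convergent (same construct = loneliness): Scale B, Scale A.
Smallest convergent = 0.64. Discriminant values: 0.37, 0.27, 0.29, 0.73, 0.41; count ≥ 0.64 → 1.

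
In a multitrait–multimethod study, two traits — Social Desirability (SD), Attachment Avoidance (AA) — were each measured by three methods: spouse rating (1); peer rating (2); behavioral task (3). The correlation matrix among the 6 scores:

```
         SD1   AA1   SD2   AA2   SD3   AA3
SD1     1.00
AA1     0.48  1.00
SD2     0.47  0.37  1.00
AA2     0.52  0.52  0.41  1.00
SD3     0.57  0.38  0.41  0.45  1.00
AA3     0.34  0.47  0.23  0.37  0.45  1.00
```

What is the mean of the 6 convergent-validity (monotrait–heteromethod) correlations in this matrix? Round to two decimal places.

0.47

Convergent values: 0.47, 0.57, 0.41, 0.52, 0.47, 0.37; mean = 2.81/6 = 0.47.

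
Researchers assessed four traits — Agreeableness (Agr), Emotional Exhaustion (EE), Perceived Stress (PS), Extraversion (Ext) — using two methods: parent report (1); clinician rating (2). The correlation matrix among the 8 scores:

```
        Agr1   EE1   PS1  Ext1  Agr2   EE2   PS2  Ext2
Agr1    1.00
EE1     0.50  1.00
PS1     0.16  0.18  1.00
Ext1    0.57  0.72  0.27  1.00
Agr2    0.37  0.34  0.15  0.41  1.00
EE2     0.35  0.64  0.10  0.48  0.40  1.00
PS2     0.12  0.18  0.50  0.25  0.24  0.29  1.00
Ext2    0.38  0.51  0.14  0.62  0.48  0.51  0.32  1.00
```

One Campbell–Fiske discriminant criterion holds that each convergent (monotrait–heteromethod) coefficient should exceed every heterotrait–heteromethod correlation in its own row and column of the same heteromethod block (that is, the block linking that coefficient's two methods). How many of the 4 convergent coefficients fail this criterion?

1

Convergent coefficients and their comparison sets:
Agr (methods 1·2): 0.37 vs {0.35, 0.34, 0.12, 0.15, 0.38, 0.41} → fail.
EE (methods 1·2): 0.64 vs {0.34, 0.35, 0.18, 0.10, 0.51, 0.48} → pass.
PS (methods 1·2): 0.50 vs {0.15, 0.12, 0.10, 0.18, 0.14, 0.25} → pass.
Ext (methods 1·2): 0.62 vs {0.41, 0.38, 0.48, 0.51, 0.25, 0.14} → pass.
1 of 4 fail.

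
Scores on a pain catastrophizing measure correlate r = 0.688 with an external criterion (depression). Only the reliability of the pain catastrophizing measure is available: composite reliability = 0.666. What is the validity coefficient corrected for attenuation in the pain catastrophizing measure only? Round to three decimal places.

Single correction: r_c = r_obs / √r_xx = 0.688 / √0.666 = 0.688 / 0.8161 ≈ 0.843.

0.843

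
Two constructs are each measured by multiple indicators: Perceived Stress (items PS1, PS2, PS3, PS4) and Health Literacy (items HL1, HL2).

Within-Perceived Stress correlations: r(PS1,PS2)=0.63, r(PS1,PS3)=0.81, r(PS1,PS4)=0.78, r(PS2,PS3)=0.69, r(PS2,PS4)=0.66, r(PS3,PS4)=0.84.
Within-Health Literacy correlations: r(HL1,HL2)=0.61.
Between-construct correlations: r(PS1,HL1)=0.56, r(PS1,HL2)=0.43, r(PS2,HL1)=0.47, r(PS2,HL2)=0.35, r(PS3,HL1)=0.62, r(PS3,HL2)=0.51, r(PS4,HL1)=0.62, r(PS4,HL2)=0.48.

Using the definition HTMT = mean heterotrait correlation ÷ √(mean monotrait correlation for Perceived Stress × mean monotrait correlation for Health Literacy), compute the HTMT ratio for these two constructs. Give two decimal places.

Between-construct mean = 4.04/8 = 0.5050.
Mean within-PS = 4.41/6 = 0.7350; mean within-HL = 0.61/1 = 0.6100.
Geometric mean = √(0.7350 × 0.6100) = 0.6696.
HTMT = 0.5050 / 0.6696 = 0.75.

0.75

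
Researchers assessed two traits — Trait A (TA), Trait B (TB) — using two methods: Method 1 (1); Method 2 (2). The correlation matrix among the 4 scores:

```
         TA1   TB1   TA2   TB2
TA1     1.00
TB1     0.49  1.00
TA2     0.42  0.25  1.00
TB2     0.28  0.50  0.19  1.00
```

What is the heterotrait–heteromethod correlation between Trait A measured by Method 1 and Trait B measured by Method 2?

0.28

Different traits and methods: r(TA1, TB2) = 0.28.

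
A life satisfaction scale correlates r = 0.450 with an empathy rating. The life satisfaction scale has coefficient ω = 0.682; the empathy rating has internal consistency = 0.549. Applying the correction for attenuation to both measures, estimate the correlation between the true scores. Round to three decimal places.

0.735

r_true = r_obs / √(r_xx · r_yy) = 0.450 / √(0.682 × 0.549) = 0.450 / √0.374418 = 0.450 / 0.6119 ≈ 0.735.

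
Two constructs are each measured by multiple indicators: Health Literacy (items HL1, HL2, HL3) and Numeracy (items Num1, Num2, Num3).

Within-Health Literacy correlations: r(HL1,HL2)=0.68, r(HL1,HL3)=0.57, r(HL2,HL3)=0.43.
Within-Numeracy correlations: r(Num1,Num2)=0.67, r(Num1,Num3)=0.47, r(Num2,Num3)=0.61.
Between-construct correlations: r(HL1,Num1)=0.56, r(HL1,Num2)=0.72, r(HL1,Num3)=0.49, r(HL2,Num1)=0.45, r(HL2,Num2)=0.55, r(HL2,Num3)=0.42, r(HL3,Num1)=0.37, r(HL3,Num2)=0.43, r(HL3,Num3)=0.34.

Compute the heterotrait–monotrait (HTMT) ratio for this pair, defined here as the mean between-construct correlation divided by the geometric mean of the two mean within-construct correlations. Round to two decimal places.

0.84

Mean heterotrait r = 4.33/9 = 0.4811.
Mean within-HL = 1.68/3 = 0.5600; mean within-Num = 1.75/3 = 0.5833.
Geometric mean = √(0.5600 × 0.5833) = 0.5715.
HTMT = 0.4811 / 0.5715 = 0.84.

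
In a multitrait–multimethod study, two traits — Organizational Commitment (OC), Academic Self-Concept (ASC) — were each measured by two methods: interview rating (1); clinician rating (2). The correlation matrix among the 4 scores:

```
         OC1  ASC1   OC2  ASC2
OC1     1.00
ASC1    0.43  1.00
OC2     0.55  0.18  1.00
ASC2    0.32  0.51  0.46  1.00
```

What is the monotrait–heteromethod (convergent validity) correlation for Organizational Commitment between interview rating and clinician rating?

Same trait (OC), different methods: r(OC1, OC2) = 0.55.

0.55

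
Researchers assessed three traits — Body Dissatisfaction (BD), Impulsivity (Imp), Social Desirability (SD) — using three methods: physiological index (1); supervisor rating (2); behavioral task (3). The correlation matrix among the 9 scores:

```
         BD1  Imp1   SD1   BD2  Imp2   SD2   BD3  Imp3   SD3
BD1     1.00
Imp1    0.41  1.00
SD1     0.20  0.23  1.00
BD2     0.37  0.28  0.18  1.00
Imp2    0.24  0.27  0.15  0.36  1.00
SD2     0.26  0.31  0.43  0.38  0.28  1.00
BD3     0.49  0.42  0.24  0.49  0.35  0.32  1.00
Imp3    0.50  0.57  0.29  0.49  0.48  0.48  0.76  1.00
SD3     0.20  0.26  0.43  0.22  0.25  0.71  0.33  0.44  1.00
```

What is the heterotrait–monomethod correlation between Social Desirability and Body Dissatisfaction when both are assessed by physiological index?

Different traits, same method: r(SD1, BD1) = 0.20.

0.20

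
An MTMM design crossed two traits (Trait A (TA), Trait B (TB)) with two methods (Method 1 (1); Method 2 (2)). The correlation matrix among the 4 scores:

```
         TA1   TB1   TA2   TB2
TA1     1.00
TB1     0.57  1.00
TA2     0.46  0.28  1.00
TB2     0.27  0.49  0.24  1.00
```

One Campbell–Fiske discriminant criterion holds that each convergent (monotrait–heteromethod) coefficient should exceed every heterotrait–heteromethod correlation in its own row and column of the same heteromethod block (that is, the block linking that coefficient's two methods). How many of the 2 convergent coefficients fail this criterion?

Each convergent coefficient versus the relevant comparison correlations:
TA (methods 1·2): 0.46 vs {0.27, 0.28} → pass.
TB (methods 1·2): 0.49 vs {0.28, 0.27} → pass.
0 of 2 fail.

0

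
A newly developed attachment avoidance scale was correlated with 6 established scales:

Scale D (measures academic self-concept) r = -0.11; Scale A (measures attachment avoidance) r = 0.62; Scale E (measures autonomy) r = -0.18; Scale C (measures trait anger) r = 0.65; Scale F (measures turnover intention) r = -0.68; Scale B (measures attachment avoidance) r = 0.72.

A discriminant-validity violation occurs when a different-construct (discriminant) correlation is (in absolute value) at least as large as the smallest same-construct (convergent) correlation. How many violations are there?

Convergent (same construct = attachment avoidance): Scale A, Scale B.
Smallest convergent = 0.62. Discriminant |r|: 0.11, 0.18, 0.65, 0.68; count ≥ 0.62 → 2.

2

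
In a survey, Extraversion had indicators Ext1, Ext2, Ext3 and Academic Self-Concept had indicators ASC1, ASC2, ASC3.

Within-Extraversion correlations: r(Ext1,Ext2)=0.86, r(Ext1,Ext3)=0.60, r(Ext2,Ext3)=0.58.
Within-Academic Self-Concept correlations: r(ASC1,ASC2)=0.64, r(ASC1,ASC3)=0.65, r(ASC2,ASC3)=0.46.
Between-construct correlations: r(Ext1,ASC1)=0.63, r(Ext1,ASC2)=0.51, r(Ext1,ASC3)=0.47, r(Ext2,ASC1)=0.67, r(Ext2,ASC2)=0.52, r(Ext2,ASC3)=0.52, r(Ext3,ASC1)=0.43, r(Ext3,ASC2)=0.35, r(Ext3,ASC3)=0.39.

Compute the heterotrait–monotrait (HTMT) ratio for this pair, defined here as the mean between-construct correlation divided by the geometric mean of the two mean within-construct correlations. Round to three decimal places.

Between-construct mean = 4.49/9 = 0.4989.
Mean within-Ext = 2.04/3 = 0.6800; mean within-ASC = 1.75/3 = 0.5833.
Geometric mean = √(0.6800 × 0.5833) = 0.6298.
HTMT = 0.4989 / 0.6298 = 0.792.

0.792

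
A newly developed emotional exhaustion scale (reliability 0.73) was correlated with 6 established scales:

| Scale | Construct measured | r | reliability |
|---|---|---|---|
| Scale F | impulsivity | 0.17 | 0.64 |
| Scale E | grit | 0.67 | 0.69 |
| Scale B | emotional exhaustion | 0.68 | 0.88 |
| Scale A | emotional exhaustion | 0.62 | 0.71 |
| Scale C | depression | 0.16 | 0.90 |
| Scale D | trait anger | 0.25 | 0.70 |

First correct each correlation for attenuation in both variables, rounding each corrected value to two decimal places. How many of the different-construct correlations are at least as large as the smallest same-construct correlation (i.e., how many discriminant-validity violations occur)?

Disattenuated r (r / √(r_scale · r_new)):
  Scale F (disc): 0.17 / √(0.64·0.73) = 0.25
  Scale E (disc): 0.67 / √(0.69·0.73) = 0.94
  Scale B (conv): 0.68 / √(0.88·0.73) = 0.85
  Scale A (conv): 0.62 / √(0.71·0.73) = 0.86
  Scale C (disc): 0.16 / √(0.90·0.73) = 0.20
  Scale D (disc): 0.25 / √(0.70·0.73) = 0.35
Smallest convergent = 0.85. Discriminant values: 0.25, 0.94, 0.20, 0.35; count ≥ 0.85 → 1.

1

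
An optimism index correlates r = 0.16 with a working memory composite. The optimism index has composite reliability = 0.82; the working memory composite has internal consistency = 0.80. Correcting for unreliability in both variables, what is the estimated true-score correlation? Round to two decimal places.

0.20

r_true = r_obs / √(r_xx · r_yy) = 0.16 / √(0.82 × 0.80) = 0.16 / √0.6560 = 0.16 / 0.8099 ≈ 0.20.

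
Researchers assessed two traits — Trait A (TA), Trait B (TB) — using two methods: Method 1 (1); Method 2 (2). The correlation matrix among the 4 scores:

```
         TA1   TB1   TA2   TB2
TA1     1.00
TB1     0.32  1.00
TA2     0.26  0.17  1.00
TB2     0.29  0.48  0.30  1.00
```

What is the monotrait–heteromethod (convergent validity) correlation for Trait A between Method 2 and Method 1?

Same trait (TA), different methods: r(TA2, TA1) = 0.26.

0.26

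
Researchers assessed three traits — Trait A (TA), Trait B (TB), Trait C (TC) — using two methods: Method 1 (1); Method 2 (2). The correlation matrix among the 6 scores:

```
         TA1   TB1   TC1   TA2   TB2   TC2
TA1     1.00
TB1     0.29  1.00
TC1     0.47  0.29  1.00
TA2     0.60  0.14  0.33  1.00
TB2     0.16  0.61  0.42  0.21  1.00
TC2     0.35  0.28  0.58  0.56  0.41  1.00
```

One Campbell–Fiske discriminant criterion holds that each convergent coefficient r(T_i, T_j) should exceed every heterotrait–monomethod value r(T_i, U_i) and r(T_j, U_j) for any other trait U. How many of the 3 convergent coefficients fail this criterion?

Checking each validity diagonal entry against its comparison values:
TA (methods 1·2): 0.60 vs {0.29, 0.21, 0.47, 0.56} → pass.
TB (methods 1·2): 0.61 vs {0.29, 0.21, 0.29, 0.41} → pass.
TC (methods 1·2): 0.58 vs {0.47, 0.56, 0.29, 0.41} → pass.
0 of 3 fail.

0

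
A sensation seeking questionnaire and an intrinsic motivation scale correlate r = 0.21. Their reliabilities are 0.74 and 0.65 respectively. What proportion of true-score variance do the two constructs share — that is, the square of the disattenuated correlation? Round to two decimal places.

0.09

Disattenuated r = 0.21 / √(0.74 × 0.65) = 0.21 / 0.6935 = 0.3028.
Shared true-score variance = 0.3028² = 0.0917 ≈ 0.09.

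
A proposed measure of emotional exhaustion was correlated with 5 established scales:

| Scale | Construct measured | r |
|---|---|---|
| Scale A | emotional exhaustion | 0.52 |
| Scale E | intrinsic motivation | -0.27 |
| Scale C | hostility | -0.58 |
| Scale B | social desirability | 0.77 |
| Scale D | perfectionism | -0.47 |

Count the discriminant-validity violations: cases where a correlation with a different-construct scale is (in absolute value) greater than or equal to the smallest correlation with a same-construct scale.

Convergent (same construct = emotional exhaustion): Scale A.
Smallest convergent = 0.52. Discriminant |r|: 0.27, 0.58, 0.77, 0.47; count ≥ 0.52 → 2.

2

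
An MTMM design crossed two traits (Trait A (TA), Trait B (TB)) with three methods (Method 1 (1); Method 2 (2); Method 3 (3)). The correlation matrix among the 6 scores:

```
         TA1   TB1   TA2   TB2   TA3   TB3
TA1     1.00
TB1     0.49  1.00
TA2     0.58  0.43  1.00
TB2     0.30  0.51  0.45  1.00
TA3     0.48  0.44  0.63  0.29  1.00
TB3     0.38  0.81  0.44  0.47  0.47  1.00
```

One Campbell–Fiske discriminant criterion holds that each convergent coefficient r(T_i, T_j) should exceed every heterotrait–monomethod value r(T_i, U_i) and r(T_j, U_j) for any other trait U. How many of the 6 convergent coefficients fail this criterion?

Convergent coefficients and their comparison sets:
TA (methods 1·2): 0.58 vs {0.49, 0.45} → pass.
TA (methods 1·3): 0.48 vs {0.49, 0.47} → fail.
TA (methods 2·3): 0.63 vs {0.45, 0.47} → pass.
TB (methods 1·2): 0.51 vs {0.49, 0.45} → pass.
TB (methods 1·3): 0.81 vs {0.49, 0.47} → pass.
TB (methods 2·3): 0.47 vs {0.45, 0.47} → fail.
2 of 6 fail.

2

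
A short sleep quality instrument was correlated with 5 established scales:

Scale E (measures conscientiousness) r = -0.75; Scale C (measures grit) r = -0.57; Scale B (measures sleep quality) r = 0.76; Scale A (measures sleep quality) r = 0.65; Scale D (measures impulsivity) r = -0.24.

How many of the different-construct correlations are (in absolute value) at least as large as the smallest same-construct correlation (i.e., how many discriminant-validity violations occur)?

1

Convergent (same construct = sleep quality): Scale B, Scale A.
Smallest convergent = 0.65. Discriminant |r|: 0.75, 0.57, 0.24; count ≥ 0.65 → 1.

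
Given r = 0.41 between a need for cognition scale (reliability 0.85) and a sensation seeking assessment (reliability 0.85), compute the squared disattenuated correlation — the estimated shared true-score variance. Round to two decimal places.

Disattenuated r = 0.41 / √(0.85 × 0.85) = 0.41 / 0.8500 = 0.4824.
Shared true-score variance = 0.4824² = 0.2327 ≈ 0.23.

0.23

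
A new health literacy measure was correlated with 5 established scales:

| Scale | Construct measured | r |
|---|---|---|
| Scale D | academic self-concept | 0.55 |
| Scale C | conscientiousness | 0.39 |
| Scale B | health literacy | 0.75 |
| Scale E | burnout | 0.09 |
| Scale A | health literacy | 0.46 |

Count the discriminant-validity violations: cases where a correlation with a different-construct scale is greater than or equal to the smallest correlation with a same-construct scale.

1

Convergent (same construct = health literacy): Scale B, Scale A.
Smallest convergent = 0.46. Discriminant values: 0.55, 0.39, 0.09; count ≥ 0.46 → 1.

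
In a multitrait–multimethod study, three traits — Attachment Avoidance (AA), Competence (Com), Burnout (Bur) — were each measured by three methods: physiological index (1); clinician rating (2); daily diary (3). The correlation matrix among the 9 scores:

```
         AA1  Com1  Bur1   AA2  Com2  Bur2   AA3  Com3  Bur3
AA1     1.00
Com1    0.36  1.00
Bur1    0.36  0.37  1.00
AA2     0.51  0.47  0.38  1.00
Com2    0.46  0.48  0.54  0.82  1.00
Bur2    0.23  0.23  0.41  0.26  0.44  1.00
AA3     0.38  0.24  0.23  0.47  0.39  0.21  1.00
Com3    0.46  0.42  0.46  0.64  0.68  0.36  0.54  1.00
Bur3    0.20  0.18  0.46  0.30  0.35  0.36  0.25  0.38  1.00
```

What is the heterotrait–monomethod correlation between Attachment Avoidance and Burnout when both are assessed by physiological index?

0.36

Different traits, same method: r(AA1, Bur1) = 0.36.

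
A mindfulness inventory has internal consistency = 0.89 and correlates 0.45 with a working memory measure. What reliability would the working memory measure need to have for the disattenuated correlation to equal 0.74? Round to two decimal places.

0.42

r_true = r_obs / √(r_xx · r_yy) ⇒ 0.74 = 0.45 / √(0.89 · r_yy).
√(0.89 · r_yy) = 0.45 / 0.74 = 0.6081; 0.89 · r_yy = 0.3698; r_yy = 0.3698 / 0.89 ≈ 0.42.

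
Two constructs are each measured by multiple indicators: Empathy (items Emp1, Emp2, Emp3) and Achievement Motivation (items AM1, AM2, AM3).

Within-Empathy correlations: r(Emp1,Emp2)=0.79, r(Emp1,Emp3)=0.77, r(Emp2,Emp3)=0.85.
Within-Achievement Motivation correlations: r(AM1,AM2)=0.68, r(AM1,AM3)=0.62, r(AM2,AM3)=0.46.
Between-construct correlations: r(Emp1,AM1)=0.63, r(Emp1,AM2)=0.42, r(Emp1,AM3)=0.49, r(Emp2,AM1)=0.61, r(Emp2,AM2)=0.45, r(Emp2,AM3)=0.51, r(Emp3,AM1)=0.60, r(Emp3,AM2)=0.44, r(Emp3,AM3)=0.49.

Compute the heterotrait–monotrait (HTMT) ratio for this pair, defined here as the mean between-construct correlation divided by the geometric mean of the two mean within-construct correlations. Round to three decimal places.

Between-construct mean = 4.64/9 = 0.5156.
Mean within-Emp = 2.41/3 = 0.8033; mean within-AM = 1.76/3 = 0.5867.
Geometric mean = √(0.8033 × 0.5867) = 0.6865.
HTMT = 0.5156 / 0.6865 = 0.751.

0.751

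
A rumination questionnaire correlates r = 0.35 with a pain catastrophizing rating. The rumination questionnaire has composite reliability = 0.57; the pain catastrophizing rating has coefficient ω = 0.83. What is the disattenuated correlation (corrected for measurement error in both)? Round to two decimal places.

0.51

r_true = r_obs / √(r_xx · r_yy) = 0.35 / √(0.57 × 0.83) = 0.35 / √0.4731 = 0.35 / 0.6878 ≈ 0.51.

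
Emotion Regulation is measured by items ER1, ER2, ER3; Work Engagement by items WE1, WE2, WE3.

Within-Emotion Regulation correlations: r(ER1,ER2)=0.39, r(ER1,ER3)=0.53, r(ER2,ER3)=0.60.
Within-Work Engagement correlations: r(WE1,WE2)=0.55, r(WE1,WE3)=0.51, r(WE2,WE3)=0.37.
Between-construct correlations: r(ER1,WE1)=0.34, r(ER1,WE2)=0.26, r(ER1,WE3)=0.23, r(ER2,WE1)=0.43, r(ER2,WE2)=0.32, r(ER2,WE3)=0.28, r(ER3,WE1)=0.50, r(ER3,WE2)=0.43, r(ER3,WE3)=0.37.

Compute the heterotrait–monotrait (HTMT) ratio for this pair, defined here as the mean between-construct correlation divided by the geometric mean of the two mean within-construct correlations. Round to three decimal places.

0.714

Mean between = 3.16/9 = 0.3511.
Mean within-ER = 1.52/3 = 0.5067; mean within-WE = 1.43/3 = 0.4767.
Geometric mean = √(0.5067 × 0.4767) = 0.4915.
HTMT = 0.3511 / 0.4915 = 0.714.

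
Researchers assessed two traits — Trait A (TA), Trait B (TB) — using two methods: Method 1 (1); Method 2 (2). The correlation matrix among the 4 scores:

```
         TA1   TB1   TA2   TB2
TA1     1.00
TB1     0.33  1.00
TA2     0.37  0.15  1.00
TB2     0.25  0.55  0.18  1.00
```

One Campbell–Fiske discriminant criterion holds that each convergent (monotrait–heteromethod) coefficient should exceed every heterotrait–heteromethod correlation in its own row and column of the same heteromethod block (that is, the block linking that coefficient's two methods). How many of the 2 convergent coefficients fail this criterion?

0

Checking each validity diagonal entry against its comparison values:
TA (methods 1·2): 0.37 vs {0.25, 0.15} → pass.
TB (methods 1·2): 0.55 vs {0.15, 0.25} → pass.
0 of 2 fail.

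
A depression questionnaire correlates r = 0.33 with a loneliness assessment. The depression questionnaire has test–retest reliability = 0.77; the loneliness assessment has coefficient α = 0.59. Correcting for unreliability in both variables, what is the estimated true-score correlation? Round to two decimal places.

0.49

r_true = r_obs / √(r_xx · r_yy) = 0.33 / √(0.77 × 0.59) = 0.33 / √0.4543 = 0.33 / 0.6740 ≈ 0.49.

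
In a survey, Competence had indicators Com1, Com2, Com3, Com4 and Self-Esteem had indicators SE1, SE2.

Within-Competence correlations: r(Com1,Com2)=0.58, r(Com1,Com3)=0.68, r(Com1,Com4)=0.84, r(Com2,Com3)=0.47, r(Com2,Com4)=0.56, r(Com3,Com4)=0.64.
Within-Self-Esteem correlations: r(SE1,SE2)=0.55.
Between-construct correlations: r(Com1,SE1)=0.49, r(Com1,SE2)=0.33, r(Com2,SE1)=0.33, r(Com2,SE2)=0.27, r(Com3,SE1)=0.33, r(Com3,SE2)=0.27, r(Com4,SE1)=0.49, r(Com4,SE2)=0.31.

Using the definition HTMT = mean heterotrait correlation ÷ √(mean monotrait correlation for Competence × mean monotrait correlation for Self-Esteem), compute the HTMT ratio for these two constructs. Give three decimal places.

Mean between = 2.82/8 = 0.3525.
Mean within-Com = 3.77/6 = 0.6283; mean within-SE = 0.55/1 = 0.5500.
Geometric mean = √(0.6283 × 0.5500) = 0.5878.
HTMT = 0.3525 / 0.5878 = 0.600.

0.600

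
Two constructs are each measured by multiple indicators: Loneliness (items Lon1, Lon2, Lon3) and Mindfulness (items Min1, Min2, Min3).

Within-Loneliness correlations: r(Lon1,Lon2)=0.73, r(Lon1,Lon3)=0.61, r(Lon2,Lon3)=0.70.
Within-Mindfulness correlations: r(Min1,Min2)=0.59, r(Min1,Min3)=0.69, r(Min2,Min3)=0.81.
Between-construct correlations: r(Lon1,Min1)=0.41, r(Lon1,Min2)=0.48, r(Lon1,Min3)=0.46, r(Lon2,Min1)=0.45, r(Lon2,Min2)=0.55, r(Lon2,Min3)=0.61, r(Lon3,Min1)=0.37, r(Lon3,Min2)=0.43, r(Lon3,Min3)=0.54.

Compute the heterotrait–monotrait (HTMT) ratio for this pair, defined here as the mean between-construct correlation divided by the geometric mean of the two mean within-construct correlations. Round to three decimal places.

0.694

Between-construct mean = 4.30/9 = 0.4778.
Mean within-Lon = 2.04/3 = 0.6800; mean within-Min = 2.09/3 = 0.6967.
Geometric mean = √(0.6800 × 0.6967) = 0.6883.
HTMT = 0.4778 / 0.6883 = 0.694.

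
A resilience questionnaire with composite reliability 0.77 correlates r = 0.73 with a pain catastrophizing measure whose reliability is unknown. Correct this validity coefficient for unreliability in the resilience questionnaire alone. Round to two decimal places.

0.83

Single correction: r_c = r_obs / √r_xx = 0.73 / √0.77 = 0.73 / 0.8775 ≈ 0.83.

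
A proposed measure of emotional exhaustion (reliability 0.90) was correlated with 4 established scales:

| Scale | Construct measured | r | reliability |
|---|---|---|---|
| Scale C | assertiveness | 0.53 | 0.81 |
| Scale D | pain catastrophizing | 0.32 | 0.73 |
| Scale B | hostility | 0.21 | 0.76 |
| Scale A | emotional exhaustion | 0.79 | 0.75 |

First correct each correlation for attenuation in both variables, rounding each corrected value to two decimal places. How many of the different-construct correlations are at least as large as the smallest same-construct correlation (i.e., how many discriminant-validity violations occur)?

0

Disattenuated r (r / √(r_scale · r_new)):
  Scale C (disc): 0.53 / √(0.81·0.90) = 0.62
  Scale D (disc): 0.32 / √(0.73·0.90) = 0.39
  Scale B (disc): 0.21 / √(0.76·0.90) = 0.25
  Scale A (conv): 0.79 / √(0.75·0.90) = 0.96
Smallest convergent = 0.96. Discriminant values: 0.62, 0.39, 0.25; count ≥ 0.96 → 0.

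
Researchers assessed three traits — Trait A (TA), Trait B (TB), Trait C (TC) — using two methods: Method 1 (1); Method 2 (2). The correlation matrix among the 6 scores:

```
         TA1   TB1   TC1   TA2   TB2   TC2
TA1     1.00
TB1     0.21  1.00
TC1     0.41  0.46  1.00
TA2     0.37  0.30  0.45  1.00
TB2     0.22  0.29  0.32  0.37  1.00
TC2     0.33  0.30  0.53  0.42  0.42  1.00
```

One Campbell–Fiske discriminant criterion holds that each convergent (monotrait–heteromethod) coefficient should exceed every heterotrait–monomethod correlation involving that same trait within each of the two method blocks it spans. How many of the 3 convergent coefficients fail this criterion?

Convergent coefficients and their comparison sets:
TA (methods 1·2): 0.37 vs {0.21, 0.37, 0.41, 0.42} → fail.
TB (methods 1·2): 0.29 vs {0.21, 0.37, 0.46, 0.42} → fail.
TC (methods 1·2): 0.53 vs {0.41, 0.42, 0.46, 0.42} → pass.
2 of 3 fail.

2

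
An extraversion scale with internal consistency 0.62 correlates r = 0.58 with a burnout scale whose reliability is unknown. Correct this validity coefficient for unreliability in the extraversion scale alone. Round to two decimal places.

Single correction: r_c = r_obs / √r_xx = 0.58 / √0.62 = 0.58 / 0.7874 ≈ 0.74.

0.74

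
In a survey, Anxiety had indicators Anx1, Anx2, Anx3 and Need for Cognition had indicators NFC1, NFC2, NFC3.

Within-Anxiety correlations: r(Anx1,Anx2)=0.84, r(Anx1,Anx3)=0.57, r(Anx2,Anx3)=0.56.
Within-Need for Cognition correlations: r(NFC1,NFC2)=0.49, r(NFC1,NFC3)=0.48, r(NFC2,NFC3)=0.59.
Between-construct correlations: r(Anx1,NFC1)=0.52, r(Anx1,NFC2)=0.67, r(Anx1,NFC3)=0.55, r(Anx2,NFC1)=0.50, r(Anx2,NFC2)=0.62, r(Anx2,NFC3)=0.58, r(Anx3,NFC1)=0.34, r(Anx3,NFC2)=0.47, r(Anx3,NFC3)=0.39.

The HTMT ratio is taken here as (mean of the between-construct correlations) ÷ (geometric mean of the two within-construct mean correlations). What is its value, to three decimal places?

0.882

Between-construct mean = 4.64/9 = 0.5156.
Mean within-Anx = 1.97/3 = 0.6567; mean within-NFC = 1.56/3 = 0.5200.
Geometric mean = √(0.6567 × 0.5200) = 0.5844.
HTMT = 0.5156 / 0.5844 = 0.882.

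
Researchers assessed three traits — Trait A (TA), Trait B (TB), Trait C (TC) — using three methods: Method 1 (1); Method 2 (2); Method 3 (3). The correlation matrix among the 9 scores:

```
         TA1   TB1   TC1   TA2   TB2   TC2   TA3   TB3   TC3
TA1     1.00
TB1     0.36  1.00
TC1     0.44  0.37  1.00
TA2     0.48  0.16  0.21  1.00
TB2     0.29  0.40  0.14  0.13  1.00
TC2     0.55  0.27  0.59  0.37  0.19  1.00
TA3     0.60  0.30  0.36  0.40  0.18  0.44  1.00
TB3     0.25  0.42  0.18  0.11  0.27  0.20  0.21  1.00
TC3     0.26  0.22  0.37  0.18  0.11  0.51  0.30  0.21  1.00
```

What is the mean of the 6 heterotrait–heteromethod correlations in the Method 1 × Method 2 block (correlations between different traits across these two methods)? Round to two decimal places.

0.27

HTHM values (method 1 × method 2): 0.29, 0.55, 0.16, 0.27, 0.21, 0.14; mean = 1.62/6 = 0.27.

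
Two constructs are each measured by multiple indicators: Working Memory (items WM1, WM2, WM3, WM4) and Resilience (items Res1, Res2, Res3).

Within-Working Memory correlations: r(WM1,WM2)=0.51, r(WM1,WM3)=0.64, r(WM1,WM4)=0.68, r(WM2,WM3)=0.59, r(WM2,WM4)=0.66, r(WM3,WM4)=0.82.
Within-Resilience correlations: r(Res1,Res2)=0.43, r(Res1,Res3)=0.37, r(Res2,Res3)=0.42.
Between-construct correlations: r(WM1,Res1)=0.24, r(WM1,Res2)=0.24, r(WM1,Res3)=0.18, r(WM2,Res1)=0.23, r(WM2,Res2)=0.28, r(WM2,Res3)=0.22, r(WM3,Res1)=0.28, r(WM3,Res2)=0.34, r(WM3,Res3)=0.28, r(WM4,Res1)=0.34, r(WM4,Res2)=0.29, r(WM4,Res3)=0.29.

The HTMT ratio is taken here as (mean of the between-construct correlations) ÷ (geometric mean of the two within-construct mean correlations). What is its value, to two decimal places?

0.52

Mean between = 3.21/12 = 0.2675.
Mean within-WM = 3.90/6 = 0.6500; mean within-Res = 1.22/3 = 0.4067.
Geometric mean = √(0.6500 × 0.4067) = 0.5142.
HTMT = 0.2675 / 0.5142 = 0.52.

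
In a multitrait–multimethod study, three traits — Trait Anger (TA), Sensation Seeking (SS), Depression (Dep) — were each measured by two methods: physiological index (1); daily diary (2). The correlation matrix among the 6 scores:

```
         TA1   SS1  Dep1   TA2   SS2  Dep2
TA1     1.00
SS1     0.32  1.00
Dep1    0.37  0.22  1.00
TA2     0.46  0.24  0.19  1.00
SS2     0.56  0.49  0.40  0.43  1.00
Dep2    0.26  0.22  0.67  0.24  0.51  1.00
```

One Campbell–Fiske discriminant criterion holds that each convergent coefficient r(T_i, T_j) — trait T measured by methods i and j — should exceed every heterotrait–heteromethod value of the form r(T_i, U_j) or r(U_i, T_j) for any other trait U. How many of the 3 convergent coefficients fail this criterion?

Each convergent coefficient versus the relevant comparison correlations:
TA (methods 1·2): 0.46 vs {0.56, 0.24, 0.26, 0.19} → fail.
SS (methods 1·2): 0.49 vs {0.24, 0.56, 0.22, 0.40} → fail.
Dep (methods 1·2): 0.67 vs {0.19, 0.26, 0.40, 0.22} → pass.
2 of 3 fail.

2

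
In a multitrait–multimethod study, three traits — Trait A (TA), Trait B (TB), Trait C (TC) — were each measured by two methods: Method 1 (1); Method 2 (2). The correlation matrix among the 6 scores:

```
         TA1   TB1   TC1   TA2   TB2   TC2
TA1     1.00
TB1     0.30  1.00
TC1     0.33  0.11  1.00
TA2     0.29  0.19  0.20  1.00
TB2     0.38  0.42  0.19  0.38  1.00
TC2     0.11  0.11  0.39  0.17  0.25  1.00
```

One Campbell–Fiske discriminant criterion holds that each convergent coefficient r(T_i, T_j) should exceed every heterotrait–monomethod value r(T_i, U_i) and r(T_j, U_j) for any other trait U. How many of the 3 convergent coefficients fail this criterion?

Convergent coefficients and their comparison sets:
TA (methods 1·2): 0.29 vs {0.30, 0.38, 0.33, 0.17} → fail.
TB (methods 1·2): 0.42 vs {0.30, 0.38, 0.11, 0.25} → pass.
TC (methods 1·2): 0.39 vs {0.33, 0.17, 0.11, 0.25} → pass.
1 of 3 fail.

1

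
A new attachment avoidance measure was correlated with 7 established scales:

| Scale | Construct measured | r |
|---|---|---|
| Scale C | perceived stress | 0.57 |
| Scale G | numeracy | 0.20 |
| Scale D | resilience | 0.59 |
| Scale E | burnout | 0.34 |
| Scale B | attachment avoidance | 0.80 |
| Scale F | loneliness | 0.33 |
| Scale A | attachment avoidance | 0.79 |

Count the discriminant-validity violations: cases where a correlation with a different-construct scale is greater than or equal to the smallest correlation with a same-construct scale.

Convergent (same construct = attachment avoidance): Scale B, Scale A.
Smallest convergent = 0.79. Discriminant values: 0.57, 0.20, 0.59, 0.34, 0.33; count ≥ 0.79 → 0.

0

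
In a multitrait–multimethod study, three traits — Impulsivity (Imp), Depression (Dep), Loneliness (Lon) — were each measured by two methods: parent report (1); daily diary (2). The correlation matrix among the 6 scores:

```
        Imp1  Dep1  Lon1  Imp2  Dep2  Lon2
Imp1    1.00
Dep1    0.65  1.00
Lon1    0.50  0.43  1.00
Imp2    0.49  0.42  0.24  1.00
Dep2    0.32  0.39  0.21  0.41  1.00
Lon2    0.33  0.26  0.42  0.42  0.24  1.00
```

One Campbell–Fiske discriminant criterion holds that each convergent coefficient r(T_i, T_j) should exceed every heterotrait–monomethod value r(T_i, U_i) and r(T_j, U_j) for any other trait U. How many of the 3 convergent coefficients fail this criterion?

3

Each convergent coefficient versus the relevant comparison correlations:
Imp (methods 1·2): 0.49 vs {0.65, 0.41, 0.50, 0.42} → fail.
Dep (methods 1·2): 0.39 vs {0.65, 0.41, 0.43, 0.24} → fail.
Lon (methods 1·2): 0.42 vs {0.50, 0.42, 0.43, 0.24} → fail.
3 of 3 fail.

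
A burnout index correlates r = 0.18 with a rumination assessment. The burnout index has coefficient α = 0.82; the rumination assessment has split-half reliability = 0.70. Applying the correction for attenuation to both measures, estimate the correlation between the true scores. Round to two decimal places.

r_true = r_obs / √(r_xx · r_yy) = 0.18 / √(0.82 × 0.70) = 0.18 / √0.5740 = 0.18 / 0.7576 ≈ 0.24.

0.24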